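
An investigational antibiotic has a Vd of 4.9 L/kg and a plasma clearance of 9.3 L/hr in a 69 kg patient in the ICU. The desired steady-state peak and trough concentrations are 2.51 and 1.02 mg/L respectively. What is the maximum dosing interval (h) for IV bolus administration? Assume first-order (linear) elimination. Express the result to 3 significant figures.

Vd = 4.9 L/kg × 69 kg = 338.1 L
k = CL / Vd = 9.300 / 338.1 = 0.02751 h⁻¹
Between IV bolus doses, concentration decays as C = C₀·e^(−kτ), so C_peak/C_trough = e^(kτ).
τ_max = ln(C_peak/C_trough) / k = ln(2.51/1.02) / 0.02751 = 0.9005 / 0.02751 = 32.73 h

32.7 h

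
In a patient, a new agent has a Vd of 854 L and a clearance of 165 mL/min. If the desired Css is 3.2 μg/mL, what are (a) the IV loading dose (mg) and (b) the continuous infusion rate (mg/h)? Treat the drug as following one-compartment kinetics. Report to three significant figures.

(a) 2730 mg; (b) 31.7 mg/h

LD = Vd · C_target = 854.0 × 3.2 = 2733 mg
CL = 165 mL/min × 60/1000 = 9.900 L/h
Infusion rate = 9.900 L/h × 3.2 mg/L = 31.68 mg/h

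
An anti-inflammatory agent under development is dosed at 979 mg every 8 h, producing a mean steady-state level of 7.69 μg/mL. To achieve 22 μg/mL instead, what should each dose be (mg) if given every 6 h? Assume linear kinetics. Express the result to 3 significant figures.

2100 mg

With linear kinetics, Css is proportional to dose rate (D/τ) at fixed clearance.
D₂ = D₁ × (Css,target / Css,current) × (τ₂/τ₁) = 979 × (22/7.69) × (6/8) = 2101 mg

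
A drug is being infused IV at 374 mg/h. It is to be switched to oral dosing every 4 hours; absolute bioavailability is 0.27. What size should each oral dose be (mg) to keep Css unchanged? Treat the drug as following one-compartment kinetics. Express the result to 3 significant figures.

5540 mg

To maintain the same Css, the systemic dosing rate must be unchanged: F·D/τ = infusion rate.
D = rate × τ / F = 374 × 4 / 0.27 = 5541 mg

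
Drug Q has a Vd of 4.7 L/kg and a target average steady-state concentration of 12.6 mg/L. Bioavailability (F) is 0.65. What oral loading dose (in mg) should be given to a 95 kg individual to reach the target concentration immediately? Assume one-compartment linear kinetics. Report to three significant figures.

Total Vd = 4.7 × 95 = 446.5 L
The loading dose fills Vd to the target concentration.
LD = Vd × C / F = 446.5 × 12.60 / 0.65 = 8655 mg

8660 mg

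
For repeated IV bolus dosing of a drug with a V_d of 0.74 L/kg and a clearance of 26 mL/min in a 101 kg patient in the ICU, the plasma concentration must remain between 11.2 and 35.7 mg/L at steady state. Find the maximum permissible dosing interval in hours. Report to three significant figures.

55.5 h

Vd = 0.74 L/kg × 101 kg = 74.74 L
CL = 26 mL/min = 26 × 0.06 = 1.560 L/h
k = CL / Vd = 1.560 / 74.74 = 0.02087 h⁻¹
Between IV bolus doses, concentration decays as C = C₀·e^(−kτ), so C_peak/C_trough = e^(kτ).
τ_max = ln(C_peak/C_trough) / k = ln(35.7/11.2) / 0.02087 = 1.159 / 0.02087 = 55.53 h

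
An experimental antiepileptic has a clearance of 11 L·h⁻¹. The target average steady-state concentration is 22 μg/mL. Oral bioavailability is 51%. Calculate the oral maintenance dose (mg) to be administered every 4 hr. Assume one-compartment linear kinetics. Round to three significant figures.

D = CL × Css × τ / F = 11.00 × 22 × 4 / 0.51 = 1898 mg

1900 mg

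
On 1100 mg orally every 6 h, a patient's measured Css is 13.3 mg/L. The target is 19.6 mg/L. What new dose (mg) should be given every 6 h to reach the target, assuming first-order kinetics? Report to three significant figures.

With linear kinetics, Css is proportional to dose rate (D/τ) at fixed clearance.
D₂ = D₁ × (Css,target / Css,current) = 1100 × 19.6/13.3 = 1621 mg

1620 mg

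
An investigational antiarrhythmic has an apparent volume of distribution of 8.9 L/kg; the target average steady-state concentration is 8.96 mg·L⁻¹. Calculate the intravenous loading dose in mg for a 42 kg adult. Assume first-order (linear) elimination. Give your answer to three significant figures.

3350 mg

Vd(total) = 42 kg × 8.9 L/kg = 373.8 L
LD = Vd × C = 373.8 × 8.960 = 3349 mg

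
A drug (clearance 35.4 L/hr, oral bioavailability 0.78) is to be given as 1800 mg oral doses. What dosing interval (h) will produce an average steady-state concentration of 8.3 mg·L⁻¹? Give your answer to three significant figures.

4.78 h

F·D/τ = CL·Css → τ = F·D / (CL·Css).
τ = 0.78 × 1800 / (35.4 × 8.3) = 4.778 h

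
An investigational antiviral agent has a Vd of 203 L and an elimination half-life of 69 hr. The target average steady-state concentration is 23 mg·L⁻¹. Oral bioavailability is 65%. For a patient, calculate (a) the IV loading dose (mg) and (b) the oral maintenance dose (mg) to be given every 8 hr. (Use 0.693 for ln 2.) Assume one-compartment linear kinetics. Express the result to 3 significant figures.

(a) 4670 mg; (b) 577 mg

LD = Vd × C = 203.0 × 23 = 4669 mg
CL = 0.693 × Vd / t½ = 0.693 × 203.0 / 69 = 2.039 L/h
D = CL × Css × τ / F = 2.039 × 23 × 8 / 0.65 = 577.2 mg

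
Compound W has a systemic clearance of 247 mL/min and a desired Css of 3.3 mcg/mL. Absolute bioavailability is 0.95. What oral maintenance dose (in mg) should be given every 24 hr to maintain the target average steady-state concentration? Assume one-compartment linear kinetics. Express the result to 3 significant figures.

1240 mg

CL = 247 mL/min × 60/1000 = 14.82 L/h
D = CL × Css × τ / F = 14.82 × 3.3 × 24 / 0.95 = 1236 mg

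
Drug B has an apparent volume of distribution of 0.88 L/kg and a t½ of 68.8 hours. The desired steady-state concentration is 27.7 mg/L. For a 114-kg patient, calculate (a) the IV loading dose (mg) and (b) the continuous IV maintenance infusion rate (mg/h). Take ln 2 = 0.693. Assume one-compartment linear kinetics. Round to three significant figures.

(a) 2780 mg; (b) 28.0 mg/h

Total Vd = 0.88 × 114 = 100.3 L
LD = Vd × C = 100.3 × 27.7 = 2778 mg
CL = 0.693 × Vd / t½ = 0.693 × 100.3 / 68.8 = 1.010 L/h
Infusion rate = CL × Css = 1.010 × 27.7 = 27.98 mg/h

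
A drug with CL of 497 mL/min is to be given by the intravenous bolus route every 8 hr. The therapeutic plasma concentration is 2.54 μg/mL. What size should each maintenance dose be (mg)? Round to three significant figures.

606 mg

CL = 497 mL/min = 497 × 0.06 = 29.82 L/h
D = CL × Css × τ = 29.82 × 2.54 × 8 = 605.9 mg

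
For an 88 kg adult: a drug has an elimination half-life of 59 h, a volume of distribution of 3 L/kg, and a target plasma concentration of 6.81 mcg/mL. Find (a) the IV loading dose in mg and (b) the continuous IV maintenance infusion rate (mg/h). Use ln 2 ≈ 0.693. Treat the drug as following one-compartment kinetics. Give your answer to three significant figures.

Vd(total) = 88 kg × 3 L/kg = 264.0 L
LD = Vd × C = 264.0 × 6.81 = 1798 mg
CL = 0.693 × Vd / t½ = 0.693 × 264.0 / 59 = 3.101 L/h
Infusion rate = CL × Css = 3.101 × 6.81 = 21.12 mg/h

(a) 1800 mg; (b) 21.1 mg/h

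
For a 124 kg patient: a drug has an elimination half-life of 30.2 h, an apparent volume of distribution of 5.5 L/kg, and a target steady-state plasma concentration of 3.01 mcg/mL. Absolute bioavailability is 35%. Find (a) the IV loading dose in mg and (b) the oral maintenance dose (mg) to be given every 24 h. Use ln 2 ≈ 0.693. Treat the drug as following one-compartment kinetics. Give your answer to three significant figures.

Total Vd = 5.5 × 124 = 682.0 L
LD = Vd × C = 682.0 × 3.01 = 2053 mg
CL = 0.693 × Vd / t½ = 0.693 × 682.0 / 30.2 = 15.65 L/h
D = CL × Css × τ / F = 15.65 × 3.01 × 24 / 0.35 = 3230 mg

(a) 2050 mg; (b) 3230 mg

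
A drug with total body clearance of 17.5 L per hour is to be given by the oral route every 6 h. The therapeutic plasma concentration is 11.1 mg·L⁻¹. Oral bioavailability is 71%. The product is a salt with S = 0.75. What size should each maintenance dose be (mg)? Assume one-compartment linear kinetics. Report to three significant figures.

2190 mg

At steady state, dose per interval replaces the amount cleared in that interval: F·S·D/τ = CL·Css.
D = CL × Css × τ / F / S = 17.50 × 11.1 × 6 / 0.71 / 0.75 = 2189 mg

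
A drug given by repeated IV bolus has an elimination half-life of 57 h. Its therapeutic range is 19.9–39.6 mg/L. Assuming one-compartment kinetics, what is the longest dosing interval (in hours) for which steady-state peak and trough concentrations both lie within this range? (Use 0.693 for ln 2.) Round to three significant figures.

56.6 h

k = 0.693 / t½ = 0.693 / 57 = 0.01216 h⁻¹
Between IV bolus doses, concentration decays as C = C₀·e^(−kτ), so C_peak/C_trough = e^(kτ).
τ_max = ln(C_peak/C_trough) / k = ln(39.6/19.9) / 0.01216 = 0.6881 / 0.01216 = 56.59 h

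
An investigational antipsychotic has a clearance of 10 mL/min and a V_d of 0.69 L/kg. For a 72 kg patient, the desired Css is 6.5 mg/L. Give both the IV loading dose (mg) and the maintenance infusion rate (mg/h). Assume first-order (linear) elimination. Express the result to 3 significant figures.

Vd(total) = 72 kg × 0.69 L/kg = 49.68 L
LD = Vd · C_target = 49.68 × 6.5 = 322.9 mg
CL = 10 mL/min = 10 × 0.06 = 0.6000 L/h
Maintenance: replace elimination → rate = CL × Css = 0.6000 × 6.5 = 3.900 mg/h

(a) 323 mg; (b) 3.90 mg/h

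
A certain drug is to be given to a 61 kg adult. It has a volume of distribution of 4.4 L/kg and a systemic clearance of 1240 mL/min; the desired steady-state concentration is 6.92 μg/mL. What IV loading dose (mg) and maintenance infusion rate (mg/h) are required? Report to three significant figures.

(a) 1860 mg; (b) 515 mg/h

Vd = 4.4 L/kg × 61 kg = 268.4 L
Loading: fill Vd to C_target → 268.4 L × 6.92 mg/L = 1857 mg
CL = 1240 mL/min = 1240 × 0.06 = 74.40 L/h
Maintenance infusion rate = CL × Css = 74.40 × 6.92 = 514.8 mg/h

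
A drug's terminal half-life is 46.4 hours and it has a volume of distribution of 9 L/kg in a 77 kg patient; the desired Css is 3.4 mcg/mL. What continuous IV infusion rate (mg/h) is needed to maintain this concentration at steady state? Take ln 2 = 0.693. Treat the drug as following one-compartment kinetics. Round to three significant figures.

35.2 mg/h

Vd(total) = 77 kg × 9 L/kg = 693.0 L
CL = 0.693 × Vd / t½ = 0.693 × 693.0 / 46.4 = 10.35 L/h
Infusion rate = CL × Css = 10.35 × 3.4 = 35.19 mg/h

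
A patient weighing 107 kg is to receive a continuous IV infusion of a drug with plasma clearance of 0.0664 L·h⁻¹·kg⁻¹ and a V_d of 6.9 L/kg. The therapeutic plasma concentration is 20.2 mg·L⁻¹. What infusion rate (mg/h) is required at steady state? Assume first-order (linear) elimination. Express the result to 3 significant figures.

CL = 0.0664 L·h⁻¹·kg⁻¹ × 107 kg = 7.105 L/h
Vd does not affect the maintenance rate; only clearance governs steady-state input.
R₀ = 7.105 × 20.2 = 143.5 mg/h

144 mg/h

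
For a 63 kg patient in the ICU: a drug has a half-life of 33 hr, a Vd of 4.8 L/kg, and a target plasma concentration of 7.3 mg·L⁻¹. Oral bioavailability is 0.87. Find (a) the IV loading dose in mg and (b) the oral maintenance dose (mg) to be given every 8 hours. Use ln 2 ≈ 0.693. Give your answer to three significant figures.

Total Vd = 4.8 × 63 = 302.4 L
LD = Vd × C = 302.4 × 7.3 = 2208 mg
CL = 0.693 × Vd / t½ = 0.693 × 302.4 / 33 = 6.350 L/h
D = CL × Css × τ / F = 6.350 × 7.3 × 8 / 0.87 = 426.3 mg

(a) 2210 mg; (b) 426 mg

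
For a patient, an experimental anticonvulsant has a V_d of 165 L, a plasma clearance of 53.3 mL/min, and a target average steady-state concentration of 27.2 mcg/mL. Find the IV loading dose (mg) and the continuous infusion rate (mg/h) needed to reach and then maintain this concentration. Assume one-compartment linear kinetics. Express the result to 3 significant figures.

LD = Vd · C_target = 165.0 × 27.2 = 4488 mg
CL = 53.3 mL/min = 53.3 × 0.06 = 3.198 L/h
Maintenance infusion rate = CL × Css = 3.198 × 27.2 = 86.99 mg/h

(a) 4490 mg; (b) 87.0 mg/h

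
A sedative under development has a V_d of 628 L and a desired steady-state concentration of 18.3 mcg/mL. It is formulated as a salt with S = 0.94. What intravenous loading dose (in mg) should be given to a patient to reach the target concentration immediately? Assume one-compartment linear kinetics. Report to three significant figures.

LD = Vd × C / S = 628.0 × 18.30 / 0.94 = 12230 mg

12200 mg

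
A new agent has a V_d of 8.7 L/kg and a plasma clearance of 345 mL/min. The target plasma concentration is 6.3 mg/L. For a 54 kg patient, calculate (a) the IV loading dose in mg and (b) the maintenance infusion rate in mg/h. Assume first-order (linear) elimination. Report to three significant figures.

Total Vd = 8.7 × 54 = 469.8 L
LD = Vd · C_target = 469.8 × 6.3 = 2960 mg
Convert clearance: 345 mL/min × 60 min/h ÷ 1000 mL/L = 20.70 L/h
Maintenance infusion rate = CL × Css = 20.70 × 6.3 = 130.4 mg/h

(a) 2960 mg; (b) 130 mg/h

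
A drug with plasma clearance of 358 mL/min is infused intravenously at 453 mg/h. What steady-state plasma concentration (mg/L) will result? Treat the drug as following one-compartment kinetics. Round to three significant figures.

CL = 358 mL/min = 358 × 0.06 = 21.48 L/h
Css = rate / CL = 453 / 21.48 = 21.09 mg/L

21.1 mg/L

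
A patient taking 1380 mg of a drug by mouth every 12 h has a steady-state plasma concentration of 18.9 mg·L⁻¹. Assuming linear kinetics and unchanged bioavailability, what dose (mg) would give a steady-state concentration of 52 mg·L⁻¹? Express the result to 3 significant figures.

3800 mg

With linear kinetics, Css is proportional to dose rate (D/τ) at fixed clearance.
D₂ = D₁ × (Css,target / Css,current) = 1380 × 52/18.9 = 3797 mg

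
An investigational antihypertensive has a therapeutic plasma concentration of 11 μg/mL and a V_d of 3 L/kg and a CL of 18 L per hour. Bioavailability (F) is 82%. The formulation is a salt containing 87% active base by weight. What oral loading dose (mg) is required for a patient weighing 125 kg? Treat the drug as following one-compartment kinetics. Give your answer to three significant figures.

Total Vd = 3 × 125 = 375.0 L
LD = Vd × C / F / S = 375.0 × 11.00 / 0.82 / 0.87 = 5782 mg

5780 mg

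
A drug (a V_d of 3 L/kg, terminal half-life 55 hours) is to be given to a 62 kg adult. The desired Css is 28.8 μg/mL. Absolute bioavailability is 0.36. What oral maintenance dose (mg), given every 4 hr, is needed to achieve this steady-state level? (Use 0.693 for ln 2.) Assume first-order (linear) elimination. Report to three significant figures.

Total Vd = 3 × 62 = 186.0 L
k = 0.693/55 = 0.01260 h⁻¹, so CL = k·Vd = 0.01260 × 186.0 = 2.344 L/h
D = CL × Css × τ / F = 2.344 × 28.8 × 4 / 0.36 = 750.1 mg

750 mg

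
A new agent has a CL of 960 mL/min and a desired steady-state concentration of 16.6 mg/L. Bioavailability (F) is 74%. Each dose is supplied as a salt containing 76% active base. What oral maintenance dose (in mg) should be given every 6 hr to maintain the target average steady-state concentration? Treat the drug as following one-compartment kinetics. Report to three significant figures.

10200 mg

CL = 960 mL/min = 960 × 0.06 = 57.60 L/h
At steady state, dose per interval replaces the amount cleared in that interval: F·S·D/τ = CL·Css.
D = CL × Css × τ / F / S = 57.60 × 16.6 × 6 / 0.74 / 0.76 = 10200 mg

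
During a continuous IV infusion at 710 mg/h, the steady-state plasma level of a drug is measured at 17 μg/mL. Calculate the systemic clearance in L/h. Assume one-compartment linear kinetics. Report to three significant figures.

At steady state, infusion rate = CL × Css, so CL = rate / Css.
CL = 710 / 17 = 41.76 L/h

41.8 L/h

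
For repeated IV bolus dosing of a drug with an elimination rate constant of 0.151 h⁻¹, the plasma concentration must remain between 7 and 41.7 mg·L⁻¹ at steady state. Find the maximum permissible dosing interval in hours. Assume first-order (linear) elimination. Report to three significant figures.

Between IV bolus doses, concentration decays as C = C₀·e^(−kτ), so C_peak/C_trough = e^(kτ).
τ_max = ln(C_peak/C_trough) / k = ln(41.7/7) / 0.1510 = 1.785 / 0.1510 = 11.82 h

11.8 h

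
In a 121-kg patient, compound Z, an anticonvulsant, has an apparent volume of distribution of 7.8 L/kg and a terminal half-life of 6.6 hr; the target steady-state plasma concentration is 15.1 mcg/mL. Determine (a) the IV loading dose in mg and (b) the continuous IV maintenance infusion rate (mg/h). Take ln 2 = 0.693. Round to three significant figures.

Vd = 7.8 L/kg × 121 kg = 943.8 L
LD = Vd × C = 943.8 × 15.1 = 14250 mg
CL = 0.693 × Vd / t½ = 0.693 × 943.8 / 6.6 = 99.10 L/h
Infusion rate = CL × Css = 99.10 × 15.1 = 1496 mg/h

(a) 14300 mg; (b) 1500 mg/h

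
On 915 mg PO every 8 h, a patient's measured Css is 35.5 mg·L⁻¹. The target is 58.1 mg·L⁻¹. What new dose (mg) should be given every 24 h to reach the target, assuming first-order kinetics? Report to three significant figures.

With linear kinetics, Css is proportional to dose rate (D/τ) at fixed clearance.
D₂ = D₁ × (Css,target / Css,current) × (τ₂/τ₁) = 915 × (58.1/35.5) × (24/8) = 4493 mg

4490 mg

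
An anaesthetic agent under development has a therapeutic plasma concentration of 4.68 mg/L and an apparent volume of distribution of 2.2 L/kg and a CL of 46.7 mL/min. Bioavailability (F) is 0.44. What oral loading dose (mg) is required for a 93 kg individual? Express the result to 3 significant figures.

Vd(total) = 93 kg × 2.2 L/kg = 204.6 L
LD = Vd × C / F = 204.6 × 4.680 / 0.44 = 2176 mg

2180 mg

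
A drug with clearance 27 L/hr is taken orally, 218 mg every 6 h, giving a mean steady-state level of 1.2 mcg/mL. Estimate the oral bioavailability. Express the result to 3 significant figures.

0.892

F·D/τ = CL·Css at steady state → F = CL·Css·τ / D.
F = 27 × 1.2 × 6 / 218 = 0.892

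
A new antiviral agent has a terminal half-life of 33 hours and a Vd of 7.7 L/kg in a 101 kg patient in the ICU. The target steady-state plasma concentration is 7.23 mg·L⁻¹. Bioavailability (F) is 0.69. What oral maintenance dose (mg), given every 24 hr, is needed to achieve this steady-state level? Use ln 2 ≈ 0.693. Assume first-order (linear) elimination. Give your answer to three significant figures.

4110 mg

Vd(total) = 101 kg × 7.7 L/kg = 777.7 L
CL = 0.693 × Vd / t½ = 0.693 × 777.7 / 33 = 16.33 L/h
D = CL × Css × τ / F = 16.33 × 7.23 × 24 / 0.69 = 4107 mg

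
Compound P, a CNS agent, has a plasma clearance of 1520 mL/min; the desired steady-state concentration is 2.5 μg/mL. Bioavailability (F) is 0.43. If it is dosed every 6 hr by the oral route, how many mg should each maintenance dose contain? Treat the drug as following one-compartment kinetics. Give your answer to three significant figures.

3180 mg

Convert clearance: 1520 mL/min × 60 min/h ÷ 1000 mL/L = 91.20 L/h
D = CL × Css × τ / F = 91.20 × 2.5 × 6 / 0.43 = 3181 mg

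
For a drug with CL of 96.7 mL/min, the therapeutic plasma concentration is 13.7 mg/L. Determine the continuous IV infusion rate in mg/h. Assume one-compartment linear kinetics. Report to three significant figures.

CL = 96.7 mL/min × 60/1000 = 5.802 L/h
Rate = CL × Css = 5.802 × 13.7 = 79.49 mg/h

79.5 mg/h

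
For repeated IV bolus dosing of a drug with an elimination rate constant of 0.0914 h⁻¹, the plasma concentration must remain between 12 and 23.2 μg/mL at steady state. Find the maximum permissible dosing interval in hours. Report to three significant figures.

7.21 h

Between IV bolus doses, concentration decays as C = C₀·e^(−kτ), so C_peak/C_trough = e^(kτ).
τ_max = ln(C_peak/C_trough) / k = ln(23.2/12) / 0.09140 = 0.6592 / 0.09140 = 7.212 h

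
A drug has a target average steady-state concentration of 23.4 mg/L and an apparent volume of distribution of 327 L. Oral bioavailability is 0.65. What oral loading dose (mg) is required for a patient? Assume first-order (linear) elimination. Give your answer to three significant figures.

11800 mg

LD = Vd × C / F = 327.0 × 23.40 / 0.65 = 11770 mg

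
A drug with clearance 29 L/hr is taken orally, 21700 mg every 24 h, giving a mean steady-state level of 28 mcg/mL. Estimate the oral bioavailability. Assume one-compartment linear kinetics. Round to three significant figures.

0.898

F·D/τ = CL·Css at steady state → F = CL·Css·τ / D.
F = 29 × 28 × 24 / 21700 = 0.898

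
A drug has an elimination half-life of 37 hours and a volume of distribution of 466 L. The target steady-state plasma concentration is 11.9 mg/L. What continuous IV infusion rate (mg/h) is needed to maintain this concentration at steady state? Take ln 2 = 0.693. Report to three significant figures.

k = 0.693/37 = 0.01873 h⁻¹, so CL = k·Vd = 0.01873 × 466.0 = 8.728 L/h
Infusion rate = CL × Css = 8.728 × 11.9 = 103.9 mg/h

104 mg/h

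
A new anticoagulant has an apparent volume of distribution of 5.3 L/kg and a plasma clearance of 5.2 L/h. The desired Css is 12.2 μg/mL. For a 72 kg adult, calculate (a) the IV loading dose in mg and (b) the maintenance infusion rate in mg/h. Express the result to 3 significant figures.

Vd = 5.3 L/kg × 72 kg = 381.6 L
Loading: fill Vd to C_target → 381.6 L × 12.2 mg/L = 4656 mg
Infusion rate = 5.200 L/h × 12.2 mg/L = 63.44 mg/h

(a) 4660 mg; (b) 63.4 mg/h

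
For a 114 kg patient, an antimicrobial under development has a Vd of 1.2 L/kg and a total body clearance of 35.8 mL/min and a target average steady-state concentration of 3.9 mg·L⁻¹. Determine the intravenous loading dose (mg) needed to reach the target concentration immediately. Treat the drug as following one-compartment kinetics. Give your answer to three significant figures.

534 mg

Total Vd = 1.2 × 114 = 136.8 L
Loading dose depends on Vd (not clearance): it fills the distribution volume.
LD = Vd × C = 136.8 × 3.900 = 533.5 mg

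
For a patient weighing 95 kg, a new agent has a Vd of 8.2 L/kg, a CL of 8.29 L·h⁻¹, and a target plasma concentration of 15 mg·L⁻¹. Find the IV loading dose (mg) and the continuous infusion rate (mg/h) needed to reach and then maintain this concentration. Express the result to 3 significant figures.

Vd(total) = 95 kg × 8.2 L/kg = 779.0 L
Loading: fill Vd to C_target → 779.0 L × 15 mg/L = 11690 mg
Maintenance infusion rate = CL × Css = 8.290 × 15 = 124.4 mg/h

(a) 11700 mg; (b) 124 mg/h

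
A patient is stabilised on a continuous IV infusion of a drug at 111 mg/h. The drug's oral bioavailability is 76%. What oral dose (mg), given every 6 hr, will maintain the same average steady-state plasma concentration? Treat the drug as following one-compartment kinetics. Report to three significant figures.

876 mg

To maintain the same Css, the systemic dosing rate must be unchanged: F·D/τ = infusion rate.
D = rate × τ / F = 111 × 6 / 0.76 = 876.3 mg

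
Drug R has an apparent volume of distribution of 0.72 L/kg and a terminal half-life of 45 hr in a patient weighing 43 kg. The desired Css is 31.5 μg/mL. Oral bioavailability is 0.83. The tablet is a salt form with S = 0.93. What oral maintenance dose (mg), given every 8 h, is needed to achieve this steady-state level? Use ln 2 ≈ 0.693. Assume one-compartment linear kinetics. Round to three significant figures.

156 mg

Vd(total) = 43 kg × 0.72 L/kg = 30.96 L
CL = 0.693 × Vd / t½ = 0.693 × 30.96 / 45 = 0.4768 L/h
D = CL × Css × τ / F / S = 0.4768 × 31.5 × 8 / 0.83 / 0.93 = 155.7 mg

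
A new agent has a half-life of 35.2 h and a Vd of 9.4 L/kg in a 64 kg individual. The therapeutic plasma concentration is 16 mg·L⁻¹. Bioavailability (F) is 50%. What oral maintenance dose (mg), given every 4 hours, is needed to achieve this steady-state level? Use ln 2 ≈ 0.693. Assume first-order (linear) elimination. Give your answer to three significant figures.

Vd = 9.4 L/kg × 64 kg = 601.6 L
CL = ln 2 · Vd / t½ = 0.693 × 601.6 / 35.2 = 11.84 L/h
D = CL × Css × τ / F = 11.84 × 16 × 4 / 0.5 = 1516 mg

1520 mg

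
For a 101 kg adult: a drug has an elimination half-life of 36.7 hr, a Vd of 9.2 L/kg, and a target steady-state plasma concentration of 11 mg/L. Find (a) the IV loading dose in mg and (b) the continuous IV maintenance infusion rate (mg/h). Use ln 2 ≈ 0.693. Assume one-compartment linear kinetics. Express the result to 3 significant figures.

(a) 10200 mg; (b) 193 mg/h

Vd(total) = 101 kg × 9.2 L/kg = 929.2 L
LD = Vd × C = 929.2 × 11 = 10220 mg
CL = 0.693 × Vd / t½ = 0.693 × 929.2 / 36.7 = 17.55 L/h
Infusion rate = CL × Css = 17.55 × 11 = 193.1 mg/h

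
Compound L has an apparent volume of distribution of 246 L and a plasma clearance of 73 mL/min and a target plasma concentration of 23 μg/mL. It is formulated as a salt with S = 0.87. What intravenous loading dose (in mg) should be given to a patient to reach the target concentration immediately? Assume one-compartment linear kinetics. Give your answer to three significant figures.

6500 mg

The loading dose fills Vd to the target concentration.
LD = Vd × C / S = 246.0 × 23.00 / 0.87 = 6503 mg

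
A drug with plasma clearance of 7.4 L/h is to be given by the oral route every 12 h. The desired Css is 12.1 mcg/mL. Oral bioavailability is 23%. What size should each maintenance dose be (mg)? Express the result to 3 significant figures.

At steady state, dose per interval replaces the amount cleared in that interval: F·D/τ = CL·Css.
D = CL × Css × τ / F = 7.400 × 12.1 × 12 / 0.23 = 4672 mg

4670 mg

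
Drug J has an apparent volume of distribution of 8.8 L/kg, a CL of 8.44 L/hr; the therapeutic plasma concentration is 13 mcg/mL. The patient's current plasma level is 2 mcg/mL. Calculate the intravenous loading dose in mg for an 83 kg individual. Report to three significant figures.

8030 mg

Total Vd = 8.8 × 83 = 730.4 L
Concentration deficit ΔC = 13 − 2 = 11.00 mg/L
LD = Vd × ΔC = 730.4 × 11.00 = 8034 mg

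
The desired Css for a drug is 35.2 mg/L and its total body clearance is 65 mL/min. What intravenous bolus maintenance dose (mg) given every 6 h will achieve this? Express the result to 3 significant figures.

824 mg

Convert clearance: 65 mL/min × 60 min/h ÷ 1000 mL/L = 3.900 L/h
At steady state, dose per interval replaces the amount cleared in that interval: D/τ = CL·Css.
D = CL × Css × τ = 3.900 × 35.2 × 6 = 823.7 mg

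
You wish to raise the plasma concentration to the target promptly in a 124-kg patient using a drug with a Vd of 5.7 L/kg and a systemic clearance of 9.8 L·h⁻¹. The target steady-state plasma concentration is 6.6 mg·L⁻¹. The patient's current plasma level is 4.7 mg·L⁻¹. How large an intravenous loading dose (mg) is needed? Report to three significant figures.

Vd(total) = 124 kg × 5.7 L/kg = 706.8 L
Concentration deficit ΔC = 6.6 − 4.7 = 1.900 mg/L
LD = Vd × ΔC = 706.8 × 1.900 = 1343 mg

1340 mg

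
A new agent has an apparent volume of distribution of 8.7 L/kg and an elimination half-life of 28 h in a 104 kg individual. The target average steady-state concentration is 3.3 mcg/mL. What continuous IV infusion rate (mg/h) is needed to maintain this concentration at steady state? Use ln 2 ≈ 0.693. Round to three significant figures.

73.9 mg/h

Vd = 8.7 L/kg × 104 kg = 904.8 L
CL = 0.693 × Vd / t½ = 0.693 × 904.8 / 28 = 22.39 L/h
Infusion rate = CL × Css = 22.39 × 3.3 = 73.89 mg/h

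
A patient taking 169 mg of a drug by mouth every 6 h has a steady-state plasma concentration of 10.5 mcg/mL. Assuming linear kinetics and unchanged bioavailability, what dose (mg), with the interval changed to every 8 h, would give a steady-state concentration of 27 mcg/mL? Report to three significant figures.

For first-order elimination, Css ∝ F·D/(CL·τ); F and CL are unchanged, so Css ∝ D/τ.
D₂ = D₁ × (Css,target / Css,current) × (τ₂/τ₁) = 169 × (27/10.5) × (8/6) = 579.4 mg

579 mg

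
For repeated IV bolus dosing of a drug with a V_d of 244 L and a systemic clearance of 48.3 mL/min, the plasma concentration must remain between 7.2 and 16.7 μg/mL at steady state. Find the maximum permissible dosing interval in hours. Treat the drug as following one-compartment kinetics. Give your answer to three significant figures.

70.8 h

CL = 48.3 mL/min = 48.3 × 0.06 = 2.898 L/h
k = CL / Vd = 2.898 / 244.0 = 0.01188 h⁻¹
Between IV bolus doses, concentration decays as C = C₀·e^(−kτ), so C_peak/C_trough = e^(kτ).
τ_max = ln(C_peak/C_trough) / k = ln(16.7/7.2) / 0.01188 = 0.8413 / 0.01188 = 70.82 h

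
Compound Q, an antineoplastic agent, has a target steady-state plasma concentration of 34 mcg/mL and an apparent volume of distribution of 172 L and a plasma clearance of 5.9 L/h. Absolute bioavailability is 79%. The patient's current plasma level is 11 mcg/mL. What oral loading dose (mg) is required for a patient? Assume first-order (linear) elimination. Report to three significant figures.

5010 mg

Concentration deficit ΔC = 34 − 11 = 23.00 mg/L
LD = Vd × ΔC / F = 172.0 × 23.00 / 0.79 = 5008 mg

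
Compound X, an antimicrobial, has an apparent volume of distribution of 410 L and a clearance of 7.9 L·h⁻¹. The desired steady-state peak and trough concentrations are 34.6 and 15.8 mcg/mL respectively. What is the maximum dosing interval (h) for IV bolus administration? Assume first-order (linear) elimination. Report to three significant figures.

k = CL / Vd = 7.900 / 410.0 = 0.01927 h⁻¹
Between IV bolus doses, concentration decays as C = C₀·e^(−kτ), so C_peak/C_trough = e^(kτ).
τ_max = ln(C_peak/C_trough) / k = ln(34.6/15.8) / 0.01927 = 0.7838 / 0.01927 = 40.67 h

40.7 h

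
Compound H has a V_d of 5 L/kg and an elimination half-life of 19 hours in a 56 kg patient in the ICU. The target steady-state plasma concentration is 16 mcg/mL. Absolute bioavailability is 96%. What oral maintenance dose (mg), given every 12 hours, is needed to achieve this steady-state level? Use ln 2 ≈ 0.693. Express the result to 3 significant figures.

2040 mg

Total Vd = 5 × 56 = 280.0 L
CL = ln 2 · Vd / t½ = 0.693 × 280.0 / 19 = 10.21 L/h
D = CL × Css × τ / F = 10.21 × 16 × 12 / 0.96 = 2042 mg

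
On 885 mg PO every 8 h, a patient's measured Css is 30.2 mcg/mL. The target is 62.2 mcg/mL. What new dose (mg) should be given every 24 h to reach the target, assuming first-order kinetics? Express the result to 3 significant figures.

5470 mg

With linear kinetics, Css is proportional to dose rate (D/τ) at fixed clearance.
D₂ = D₁ × (Css,target / Css,current) × (τ₂/τ₁) = 885 × (62.2/30.2) × (24/8) = 5468 mg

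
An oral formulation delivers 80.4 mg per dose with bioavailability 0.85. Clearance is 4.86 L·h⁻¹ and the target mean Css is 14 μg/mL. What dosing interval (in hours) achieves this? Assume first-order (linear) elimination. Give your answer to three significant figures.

1.00 h

F·D/τ = CL·Css → τ = F·D / (CL·Css).
τ = 0.85 × 80.4 / (4.86 × 14) = 1.004 h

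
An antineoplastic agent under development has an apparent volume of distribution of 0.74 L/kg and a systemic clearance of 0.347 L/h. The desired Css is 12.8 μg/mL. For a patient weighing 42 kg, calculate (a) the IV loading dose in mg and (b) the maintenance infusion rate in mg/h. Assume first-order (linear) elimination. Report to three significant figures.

Vd(total) = 42 kg × 0.74 L/kg = 31.08 L
LD = Vd · C_target = 31.08 × 12.8 = 397.8 mg
Maintenance: replace elimination → rate = CL × Css = 0.3470 × 12.8 = 4.442 mg/h

(a) 398 mg; (b) 4.44 mg/h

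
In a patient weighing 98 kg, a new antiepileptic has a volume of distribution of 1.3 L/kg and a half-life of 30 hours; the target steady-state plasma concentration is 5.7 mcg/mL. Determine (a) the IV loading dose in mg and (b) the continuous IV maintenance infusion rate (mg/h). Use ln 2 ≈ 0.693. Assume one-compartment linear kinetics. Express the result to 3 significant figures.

Vd = 1.3 L/kg × 98 kg = 127.4 L
LD = Vd × C = 127.4 × 5.7 = 726.2 mg
CL = 0.693 × Vd / t½ = 0.693 × 127.4 / 30 = 2.943 L/h
Infusion rate = CL × Css = 2.943 × 5.7 = 16.78 mg/h

(a) 726 mg; (b) 16.8 mg/h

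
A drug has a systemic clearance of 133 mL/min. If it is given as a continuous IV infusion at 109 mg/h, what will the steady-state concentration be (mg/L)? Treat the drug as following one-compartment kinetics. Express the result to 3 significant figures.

CL = 133 mL/min = 133 × 0.06 = 7.980 L/h
Css = rate / CL = 109 / 7.980 = 13.66 mg/L

13.7 mg/L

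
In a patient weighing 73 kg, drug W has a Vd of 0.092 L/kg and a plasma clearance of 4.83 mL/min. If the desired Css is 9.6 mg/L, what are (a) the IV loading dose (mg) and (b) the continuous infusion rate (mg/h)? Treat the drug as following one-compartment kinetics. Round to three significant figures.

Vd(total) = 73 kg × 0.092 L/kg = 6.716 L
Loading: fill Vd to C_target → 6.716 L × 9.6 mg/L = 64.47 mg
Convert clearance: 4.83 mL/min × 60 min/h ÷ 1000 mL/L = 0.2898 L/h
Maintenance: replace elimination → rate = CL × Css = 0.2898 × 9.6 = 2.782 mg/h

(a) 64.5 mg; (b) 2.78 mg/h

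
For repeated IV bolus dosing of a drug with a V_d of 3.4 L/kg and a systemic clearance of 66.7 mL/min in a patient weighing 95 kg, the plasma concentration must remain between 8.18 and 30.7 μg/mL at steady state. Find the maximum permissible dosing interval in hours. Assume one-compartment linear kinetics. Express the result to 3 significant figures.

Vd = 3.4 L/kg × 95 kg = 323.0 L
CL = 66.7 mL/min × 60/1000 = 4.002 L/h
k = CL / Vd = 4.002 / 323.0 = 0.01239 h⁻¹
Between IV bolus doses, concentration decays as C = C₀·e^(−kτ), so C_peak/C_trough = e^(kτ).
τ_max = ln(C_peak/C_trough) / k = ln(30.7/8.18) / 0.01239 = 1.323 / 0.01239 = 106.8 h

107 h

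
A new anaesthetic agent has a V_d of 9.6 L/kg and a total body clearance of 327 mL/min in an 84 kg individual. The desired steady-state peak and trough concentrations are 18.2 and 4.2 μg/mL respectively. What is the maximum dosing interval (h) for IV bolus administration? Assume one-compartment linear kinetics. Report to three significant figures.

60.3 h

Vd = 9.6 L/kg × 84 kg = 806.4 L
CL = 327 mL/min = 327 × 0.06 = 19.62 L/h
k = CL / Vd = 19.62 / 806.4 = 0.02433 h⁻¹
Between IV bolus doses, concentration decays as C = C₀·e^(−kτ), so C_peak/C_trough = e^(kτ).
τ_max = ln(C_peak/C_trough) / k = ln(18.2/4.2) / 0.02433 = 1.466 / 0.02433 = 60.25 h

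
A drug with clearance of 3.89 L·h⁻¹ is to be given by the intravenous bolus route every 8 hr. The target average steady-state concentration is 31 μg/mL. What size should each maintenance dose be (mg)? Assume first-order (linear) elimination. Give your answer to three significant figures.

At steady state, dose per interval replaces the amount cleared in that interval: D/τ = CL·Css.
D = CL × Css × τ = 3.890 × 31 × 8 = 964.7 mg

965 mg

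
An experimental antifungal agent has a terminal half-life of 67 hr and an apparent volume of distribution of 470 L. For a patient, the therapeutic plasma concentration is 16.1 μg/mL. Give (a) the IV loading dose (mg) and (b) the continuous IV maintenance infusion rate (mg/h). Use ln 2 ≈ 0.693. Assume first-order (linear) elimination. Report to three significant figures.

(a) 7570 mg; (b) 78.3 mg/h

LD = Vd × C = 470.0 × 16.1 = 7567 mg
CL = 0.693 × Vd / t½ = 0.693 × 470.0 / 67 = 4.861 L/h
Infusion rate = CL × Css = 4.861 × 16.1 = 78.26 mg/h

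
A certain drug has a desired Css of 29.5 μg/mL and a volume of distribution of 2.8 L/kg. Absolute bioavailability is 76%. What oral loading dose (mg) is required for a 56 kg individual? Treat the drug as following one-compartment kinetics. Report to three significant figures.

Total Vd = 2.8 × 56 = 156.8 L
LD = Vd × C / F = 156.8 × 29.50 / 0.76 = 6086 mg

6090 mg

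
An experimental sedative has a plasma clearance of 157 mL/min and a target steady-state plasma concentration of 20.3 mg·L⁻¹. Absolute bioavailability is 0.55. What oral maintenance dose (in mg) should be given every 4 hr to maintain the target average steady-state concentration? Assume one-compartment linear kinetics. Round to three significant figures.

Convert clearance: 157 mL/min × 60 min/h ÷ 1000 mL/L = 9.420 L/h
D = CL × Css × τ / F = 9.420 × 20.3 × 4 / 0.55 = 1391 mg

1390 mg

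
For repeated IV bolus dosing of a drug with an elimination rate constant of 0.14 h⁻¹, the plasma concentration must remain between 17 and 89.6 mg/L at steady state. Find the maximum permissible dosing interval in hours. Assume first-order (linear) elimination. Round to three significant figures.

Between IV bolus doses, concentration decays as C = C₀·e^(−kτ), so C_peak/C_trough = e^(kτ).
τ_max = ln(C_peak/C_trough) / k = ln(89.6/17) / 0.1400 = 1.662 / 0.1400 = 11.87 h

11.9 h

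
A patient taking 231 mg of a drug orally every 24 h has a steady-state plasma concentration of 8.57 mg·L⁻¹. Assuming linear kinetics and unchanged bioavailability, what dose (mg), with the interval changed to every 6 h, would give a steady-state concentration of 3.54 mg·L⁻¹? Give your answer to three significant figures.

With linear kinetics, Css is proportional to dose rate (D/τ) at fixed clearance.
D₂ = D₁ × (Css,target / Css,current) × (τ₂/τ₁) = 231 × (3.54/8.57) × (6/24) = 23.85 mg

23.9 mg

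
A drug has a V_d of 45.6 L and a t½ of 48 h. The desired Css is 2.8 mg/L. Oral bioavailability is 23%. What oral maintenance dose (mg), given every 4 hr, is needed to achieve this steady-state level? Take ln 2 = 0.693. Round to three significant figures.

k = 0.693/48 = 0.01444 h⁻¹, so CL = k·Vd = 0.01444 × 45.60 = 0.6585 L/h
D = CL × Css × τ / F = 0.6585 × 2.8 × 4 / 0.23 = 32.07 mg

32.1 mg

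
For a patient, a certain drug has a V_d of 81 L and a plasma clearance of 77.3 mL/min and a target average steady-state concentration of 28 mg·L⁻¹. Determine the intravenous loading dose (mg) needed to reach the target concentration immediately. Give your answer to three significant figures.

LD = Vd × C = 81.00 × 28.00 = 2268 mg

2270 mg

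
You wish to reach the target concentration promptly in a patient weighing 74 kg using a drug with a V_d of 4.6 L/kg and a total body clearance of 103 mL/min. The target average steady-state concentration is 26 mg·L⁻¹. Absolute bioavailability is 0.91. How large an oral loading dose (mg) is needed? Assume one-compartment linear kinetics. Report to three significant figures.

9730 mg

Total Vd = 4.6 × 74 = 340.4 L
Loading dose depends on Vd (not clearance): it fills the distribution volume.
LD = Vd × C / F = 340.4 × 26.00 / 0.91 = 9726 mg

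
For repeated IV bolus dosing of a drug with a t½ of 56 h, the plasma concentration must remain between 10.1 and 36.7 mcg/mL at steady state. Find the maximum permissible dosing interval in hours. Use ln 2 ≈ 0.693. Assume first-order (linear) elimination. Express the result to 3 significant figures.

k = 0.693 / t½ = 0.693 / 56 = 0.01238 h⁻¹
Between IV bolus doses, concentration decays as C = C₀·e^(−kτ), so C_peak/C_trough = e^(kτ).
τ_max = ln(C_peak/C_trough) / k = ln(36.7/10.1) / 0.01238 = 1.290 / 0.01238 = 104.2 h

104 h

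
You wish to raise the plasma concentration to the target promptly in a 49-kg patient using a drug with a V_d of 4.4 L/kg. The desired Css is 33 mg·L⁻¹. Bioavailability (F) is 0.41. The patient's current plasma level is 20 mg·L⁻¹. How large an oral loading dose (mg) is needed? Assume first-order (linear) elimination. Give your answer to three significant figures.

Vd(total) = 49 kg × 4.4 L/kg = 215.6 L
Concentration deficit ΔC = 33 − 20 = 13.00 mg/L
LD = Vd × ΔC / F = 215.6 × 13.00 / 0.41 = 6836 mg

6840 mg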